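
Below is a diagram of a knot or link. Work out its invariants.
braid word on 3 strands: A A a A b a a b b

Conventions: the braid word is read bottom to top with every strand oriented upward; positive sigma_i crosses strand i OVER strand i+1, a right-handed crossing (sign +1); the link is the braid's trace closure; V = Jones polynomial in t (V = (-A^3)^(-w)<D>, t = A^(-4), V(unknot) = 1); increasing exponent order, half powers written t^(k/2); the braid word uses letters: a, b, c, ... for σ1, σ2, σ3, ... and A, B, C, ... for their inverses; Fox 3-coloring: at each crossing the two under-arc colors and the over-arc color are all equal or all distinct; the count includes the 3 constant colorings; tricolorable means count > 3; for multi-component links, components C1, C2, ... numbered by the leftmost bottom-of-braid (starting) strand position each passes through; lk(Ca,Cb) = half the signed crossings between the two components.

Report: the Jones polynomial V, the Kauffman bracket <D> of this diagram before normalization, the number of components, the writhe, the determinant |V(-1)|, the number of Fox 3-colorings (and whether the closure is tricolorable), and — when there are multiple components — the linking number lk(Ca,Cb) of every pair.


V = -2t^(1/2) + t^(3/2) - 2t^(5/2) + t^(7/2) - t^(9/2) + t^(11/2)
<D> = -A^-13 + A^-9 - A^-5 + 2A^-1 - A^3 + 2A^7 (w = +3)
2 components over 9 crossings, w = +3
lk(C1,C2): 0
3 Fox colorings among 3^9, |V(-1)| = 8: not tricolorable
why: every pair of the 2 components has lk = 0


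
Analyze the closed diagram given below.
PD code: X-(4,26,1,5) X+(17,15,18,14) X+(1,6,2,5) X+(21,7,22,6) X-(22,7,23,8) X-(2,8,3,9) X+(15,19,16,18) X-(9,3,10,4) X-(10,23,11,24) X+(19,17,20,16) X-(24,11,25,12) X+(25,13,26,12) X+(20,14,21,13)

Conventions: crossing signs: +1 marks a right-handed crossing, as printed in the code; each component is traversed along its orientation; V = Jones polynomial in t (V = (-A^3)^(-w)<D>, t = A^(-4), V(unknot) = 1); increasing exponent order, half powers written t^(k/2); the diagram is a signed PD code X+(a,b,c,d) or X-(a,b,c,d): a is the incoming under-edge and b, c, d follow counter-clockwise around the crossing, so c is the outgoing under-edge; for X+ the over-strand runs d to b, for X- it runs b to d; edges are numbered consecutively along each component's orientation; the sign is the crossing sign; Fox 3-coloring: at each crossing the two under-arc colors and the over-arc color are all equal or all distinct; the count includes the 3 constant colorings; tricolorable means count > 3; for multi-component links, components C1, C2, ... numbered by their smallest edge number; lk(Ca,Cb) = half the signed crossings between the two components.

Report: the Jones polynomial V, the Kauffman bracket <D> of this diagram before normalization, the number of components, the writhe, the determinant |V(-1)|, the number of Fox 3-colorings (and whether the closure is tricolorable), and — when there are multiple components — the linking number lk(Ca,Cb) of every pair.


Jones polynomial: V(t) = -t^(-3/2) - 2t^(1/2) + t^(3/2) - t^(5/2) + t^(7/2)
<D> = -A^-11 + A^-7 - A^-3 + 2A + A^9; writhe +1
components 2, writhe +1 (13 crossings)
linking number lk(C1,C2) = -1
3-colorings: 9 of 3^13, det 6 — tricolorable
note: span 5 respects span(V) <= c + mu - 1 = 14 for this 2-component diagram


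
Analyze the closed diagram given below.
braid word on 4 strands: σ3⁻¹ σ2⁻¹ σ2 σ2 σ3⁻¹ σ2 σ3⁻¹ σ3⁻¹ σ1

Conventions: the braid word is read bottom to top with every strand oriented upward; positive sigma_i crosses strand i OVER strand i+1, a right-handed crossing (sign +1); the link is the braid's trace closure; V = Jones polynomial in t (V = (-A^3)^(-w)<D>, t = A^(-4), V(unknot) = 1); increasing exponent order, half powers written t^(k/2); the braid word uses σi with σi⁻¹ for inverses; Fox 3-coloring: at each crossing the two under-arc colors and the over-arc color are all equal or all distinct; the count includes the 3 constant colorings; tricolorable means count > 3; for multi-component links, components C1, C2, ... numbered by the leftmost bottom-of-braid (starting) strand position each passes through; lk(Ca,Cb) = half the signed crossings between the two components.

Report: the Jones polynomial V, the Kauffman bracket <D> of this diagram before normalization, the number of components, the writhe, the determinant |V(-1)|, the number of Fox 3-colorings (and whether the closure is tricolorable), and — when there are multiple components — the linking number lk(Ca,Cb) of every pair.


V(t) = t^-5 - 2t^-4 + 2t^-3 - 2t^-2 + 2t^-1 - 1 + t
bracket: -A^-7 + A^-3 - 2A + 2A^5 - 2A^9 + 2A^13 - A^17, w = -1
1 component, writhe -1, over 9 crossings
det 11, colorings 3 of 3^9 — not tricolorable
observation: the span of V is 6, forcing >= 6 crossings in any diagram


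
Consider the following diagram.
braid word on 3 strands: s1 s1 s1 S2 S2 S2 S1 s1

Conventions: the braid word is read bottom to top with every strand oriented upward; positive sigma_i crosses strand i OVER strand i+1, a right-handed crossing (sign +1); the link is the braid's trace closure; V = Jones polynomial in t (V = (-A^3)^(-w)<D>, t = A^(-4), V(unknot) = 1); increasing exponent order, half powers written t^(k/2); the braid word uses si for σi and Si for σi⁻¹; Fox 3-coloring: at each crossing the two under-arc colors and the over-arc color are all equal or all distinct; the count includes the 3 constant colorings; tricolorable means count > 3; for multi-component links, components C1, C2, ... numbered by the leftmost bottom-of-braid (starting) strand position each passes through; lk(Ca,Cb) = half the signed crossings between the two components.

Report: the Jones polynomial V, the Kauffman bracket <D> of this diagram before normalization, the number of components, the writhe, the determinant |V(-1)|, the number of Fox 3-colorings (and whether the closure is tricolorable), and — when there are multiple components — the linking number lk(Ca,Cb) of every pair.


Jones polynomial: V(t) = -t^-3 + t^-2 - t^-1 + 3 - t + t^2 - t^3
<D> = -A^-12 + A^-8 - A^-4 + 3 - A^4 + A^8 - A^12; writhe 0
components 1, writhe 0 (8 crossings)
3-colorings: 27 of 3^8, det 9 — tricolorable
note: the span of V is 6, forcing >= 6 crossings in any diagram


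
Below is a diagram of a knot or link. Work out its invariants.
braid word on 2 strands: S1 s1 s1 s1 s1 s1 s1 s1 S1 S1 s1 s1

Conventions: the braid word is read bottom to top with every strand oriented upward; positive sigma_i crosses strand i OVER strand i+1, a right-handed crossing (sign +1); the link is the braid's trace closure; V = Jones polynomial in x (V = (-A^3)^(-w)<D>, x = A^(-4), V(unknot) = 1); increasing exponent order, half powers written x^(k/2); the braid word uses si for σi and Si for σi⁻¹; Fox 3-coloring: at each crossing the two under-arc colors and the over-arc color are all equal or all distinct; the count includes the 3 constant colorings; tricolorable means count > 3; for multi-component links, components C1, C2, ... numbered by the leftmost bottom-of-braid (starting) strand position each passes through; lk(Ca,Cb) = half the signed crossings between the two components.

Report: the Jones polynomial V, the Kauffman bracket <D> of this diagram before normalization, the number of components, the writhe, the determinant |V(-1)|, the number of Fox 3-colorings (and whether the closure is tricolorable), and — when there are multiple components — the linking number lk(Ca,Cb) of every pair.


V(x) = -x^(5/2) - x^(9/2) + x^(11/2) - x^(13/2) + x^(15/2) - x^(17/2)
bracket: -A^-16 + A^-12 - A^-8 + A^-4 - 1 - A^8, w = +6
2 components, writhe +6, over 12 crossings
lk(C1,C2) = +3
det 6, colorings 9 of 3^12 — tricolorable
observation: span 6 respects span(V) <= c + mu - 1 = 13 for this 2-component diagram


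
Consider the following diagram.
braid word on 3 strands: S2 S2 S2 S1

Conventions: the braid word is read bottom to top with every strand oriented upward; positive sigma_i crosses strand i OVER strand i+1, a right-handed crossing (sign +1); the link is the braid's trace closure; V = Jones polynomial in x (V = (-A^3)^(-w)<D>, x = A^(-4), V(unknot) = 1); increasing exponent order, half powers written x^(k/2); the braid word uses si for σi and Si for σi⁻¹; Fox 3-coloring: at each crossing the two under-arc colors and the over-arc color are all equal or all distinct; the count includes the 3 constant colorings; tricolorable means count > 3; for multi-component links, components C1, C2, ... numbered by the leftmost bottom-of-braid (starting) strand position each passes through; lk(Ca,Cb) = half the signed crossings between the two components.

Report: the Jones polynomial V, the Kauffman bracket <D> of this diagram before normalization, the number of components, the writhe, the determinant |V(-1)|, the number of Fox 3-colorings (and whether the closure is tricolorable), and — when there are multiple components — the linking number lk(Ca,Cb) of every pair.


V = -x^-4 + x^-3 + x^-1
<D> = A^-8 + 1 - A^4 (w = -4)
1 component over 4 crossings, w = -4
9 Fox colorings among 3^4, |V(-1)| = 3: tricolorable
why: w = -4 (over 4 crossings) is diagram-only; (-A^3)^(4) removes it from V


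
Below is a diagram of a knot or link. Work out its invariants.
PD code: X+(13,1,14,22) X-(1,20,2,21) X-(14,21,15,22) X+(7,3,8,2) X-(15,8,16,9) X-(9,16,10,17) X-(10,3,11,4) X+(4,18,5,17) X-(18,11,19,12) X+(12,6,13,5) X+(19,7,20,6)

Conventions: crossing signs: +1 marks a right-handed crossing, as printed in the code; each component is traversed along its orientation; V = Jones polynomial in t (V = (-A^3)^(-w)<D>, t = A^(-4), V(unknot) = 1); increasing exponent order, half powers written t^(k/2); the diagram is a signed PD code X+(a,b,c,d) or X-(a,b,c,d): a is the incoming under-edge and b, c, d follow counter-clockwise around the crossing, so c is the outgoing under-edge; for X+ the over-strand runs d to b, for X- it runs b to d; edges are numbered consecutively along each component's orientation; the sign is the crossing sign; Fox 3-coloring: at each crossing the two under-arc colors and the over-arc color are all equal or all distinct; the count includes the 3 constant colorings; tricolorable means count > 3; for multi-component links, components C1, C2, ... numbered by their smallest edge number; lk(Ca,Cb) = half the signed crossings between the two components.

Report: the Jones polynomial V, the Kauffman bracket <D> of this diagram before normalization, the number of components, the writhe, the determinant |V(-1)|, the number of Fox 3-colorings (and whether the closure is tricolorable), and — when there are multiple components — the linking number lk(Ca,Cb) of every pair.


V = -t^-3 + 2t^-2 - 2t^-1 + 3 - 2t + 2t^2 - t^3
<D> = A^-15 - 2A^-11 + 2A^-7 - 3A^-3 + 2A - 2A^5 + A^9 (w = -1)
1 component over 11 crossings, w = -1
3 Fox colorings among 3^11, |V(-1)| = 13: not tricolorable
why: det 13 = |V(-1)|; not divisible by 3, so not tricolorable


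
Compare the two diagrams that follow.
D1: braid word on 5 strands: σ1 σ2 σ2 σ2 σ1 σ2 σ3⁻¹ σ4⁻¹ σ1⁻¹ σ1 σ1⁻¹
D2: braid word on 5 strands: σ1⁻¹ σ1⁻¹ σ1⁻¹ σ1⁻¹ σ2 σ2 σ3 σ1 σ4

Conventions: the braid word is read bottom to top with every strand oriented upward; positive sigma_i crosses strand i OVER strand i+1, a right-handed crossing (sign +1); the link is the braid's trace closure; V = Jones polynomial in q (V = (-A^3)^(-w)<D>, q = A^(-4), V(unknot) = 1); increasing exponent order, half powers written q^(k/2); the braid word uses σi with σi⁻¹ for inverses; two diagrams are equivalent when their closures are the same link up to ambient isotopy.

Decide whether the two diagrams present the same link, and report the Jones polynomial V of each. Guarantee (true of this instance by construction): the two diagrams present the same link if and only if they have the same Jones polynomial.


equivalent: no
V(D1) = -q^(3/2) - q^(7/2) + q^(9/2) - q^(11/2)  (w +3, c 11, <D> = A^-13 - A^-9 + A^-5 + A^3)
V(D2) = q^(-7/2) - q^(-5/2) + q^(-3/2) - 2q^(-1/2) - q^(3/2)  (w +1, c 9, <D> = A^-3 + 2A^5 - A^9 + A^13 - A^17)
why: V(q) takes 2 values over 2 diagrams, fixing the grouping


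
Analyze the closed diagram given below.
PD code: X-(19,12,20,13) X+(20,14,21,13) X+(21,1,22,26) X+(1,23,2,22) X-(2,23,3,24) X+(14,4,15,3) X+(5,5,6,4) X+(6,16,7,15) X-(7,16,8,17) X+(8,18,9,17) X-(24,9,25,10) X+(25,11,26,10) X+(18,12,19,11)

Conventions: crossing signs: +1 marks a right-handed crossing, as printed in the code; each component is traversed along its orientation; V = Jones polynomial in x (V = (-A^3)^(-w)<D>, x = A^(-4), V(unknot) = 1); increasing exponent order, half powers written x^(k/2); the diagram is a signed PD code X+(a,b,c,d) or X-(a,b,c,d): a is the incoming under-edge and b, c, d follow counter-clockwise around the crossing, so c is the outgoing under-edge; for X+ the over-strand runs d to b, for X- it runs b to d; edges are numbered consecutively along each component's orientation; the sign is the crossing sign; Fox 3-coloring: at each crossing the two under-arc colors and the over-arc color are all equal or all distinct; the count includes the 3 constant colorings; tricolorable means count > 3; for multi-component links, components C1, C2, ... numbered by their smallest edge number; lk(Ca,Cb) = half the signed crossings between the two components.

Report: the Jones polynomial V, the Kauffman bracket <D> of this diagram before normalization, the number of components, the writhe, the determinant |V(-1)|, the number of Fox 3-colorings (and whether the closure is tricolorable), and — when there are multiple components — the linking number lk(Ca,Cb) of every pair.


V = x + x^3 - x^4
<D> = A^-1 - A^3 - A^11 (w = +5)
1 component over 13 crossings, w = +5
9 Fox colorings among 3^13, |V(-1)| = 3: tricolorable
why: det 3 = |V(-1)|; divisible by 3, so tricolorable


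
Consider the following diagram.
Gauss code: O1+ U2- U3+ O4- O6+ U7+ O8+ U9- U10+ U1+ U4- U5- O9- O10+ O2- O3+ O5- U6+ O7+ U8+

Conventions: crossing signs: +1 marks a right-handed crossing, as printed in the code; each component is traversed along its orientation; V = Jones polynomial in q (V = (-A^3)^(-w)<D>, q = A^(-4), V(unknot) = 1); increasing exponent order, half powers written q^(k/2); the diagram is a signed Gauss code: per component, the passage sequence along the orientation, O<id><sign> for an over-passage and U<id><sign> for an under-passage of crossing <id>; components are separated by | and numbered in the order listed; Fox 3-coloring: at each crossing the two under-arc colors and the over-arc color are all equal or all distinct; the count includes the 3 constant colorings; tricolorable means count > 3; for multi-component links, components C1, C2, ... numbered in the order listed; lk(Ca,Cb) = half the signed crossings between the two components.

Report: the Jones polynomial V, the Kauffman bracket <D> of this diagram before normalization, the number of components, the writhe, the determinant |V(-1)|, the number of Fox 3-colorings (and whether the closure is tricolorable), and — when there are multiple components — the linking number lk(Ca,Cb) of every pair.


V(q) = q + q^3 - q^4
bracket: -A^-10 + A^-6 + A^2, w = +2
1 component, writhe +2, over 10 crossings
det 3, colorings 9 of 3^10 — tricolorable
observation: |V(-1)| = 3: so tricolorable, since 3 divides 3


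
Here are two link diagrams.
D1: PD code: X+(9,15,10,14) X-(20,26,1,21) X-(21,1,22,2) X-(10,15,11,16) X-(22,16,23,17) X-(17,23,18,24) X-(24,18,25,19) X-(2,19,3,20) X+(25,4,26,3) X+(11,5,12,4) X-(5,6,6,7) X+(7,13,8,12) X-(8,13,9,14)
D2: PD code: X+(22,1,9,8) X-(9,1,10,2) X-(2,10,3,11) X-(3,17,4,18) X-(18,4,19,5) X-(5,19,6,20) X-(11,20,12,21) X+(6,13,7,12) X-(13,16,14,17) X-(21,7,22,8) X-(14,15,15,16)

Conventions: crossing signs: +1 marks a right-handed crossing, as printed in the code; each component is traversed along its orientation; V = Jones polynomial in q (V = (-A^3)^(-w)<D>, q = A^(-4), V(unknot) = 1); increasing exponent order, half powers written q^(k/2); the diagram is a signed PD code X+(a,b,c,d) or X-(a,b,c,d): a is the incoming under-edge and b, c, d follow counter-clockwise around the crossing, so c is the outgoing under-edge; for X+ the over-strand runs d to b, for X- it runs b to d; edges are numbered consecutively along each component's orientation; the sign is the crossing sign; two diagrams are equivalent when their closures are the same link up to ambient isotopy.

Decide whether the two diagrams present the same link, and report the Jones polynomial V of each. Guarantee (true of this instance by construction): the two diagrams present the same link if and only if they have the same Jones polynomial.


same link: yes
V(D1) = -q^(-15/2) + 2q^(-13/2) - 2q^(-11/2) + 2q^(-9/2) - 3q^(-7/2) + q^(-5/2) - q^(-3/2)  [13 crossings, <D> = A^-9 - A^-5 + 3A^-1 - 2A^3 + 2A^7 - 2A^11 + A^15, w = -5]
D2 (bracket A^-15 - A^-11 + 3A^-7 - 2A^-3 + 2A - 2A^5 + A^9; 11 crossings at w = -7): V = -q^(-15/2) + 2q^(-13/2) - 2q^(-11/2) + 2q^(-9/2) - 3q^(-7/2) + q^(-5/2) - q^(-3/2)
note: all 2 diagrams share one V(q), hence one class


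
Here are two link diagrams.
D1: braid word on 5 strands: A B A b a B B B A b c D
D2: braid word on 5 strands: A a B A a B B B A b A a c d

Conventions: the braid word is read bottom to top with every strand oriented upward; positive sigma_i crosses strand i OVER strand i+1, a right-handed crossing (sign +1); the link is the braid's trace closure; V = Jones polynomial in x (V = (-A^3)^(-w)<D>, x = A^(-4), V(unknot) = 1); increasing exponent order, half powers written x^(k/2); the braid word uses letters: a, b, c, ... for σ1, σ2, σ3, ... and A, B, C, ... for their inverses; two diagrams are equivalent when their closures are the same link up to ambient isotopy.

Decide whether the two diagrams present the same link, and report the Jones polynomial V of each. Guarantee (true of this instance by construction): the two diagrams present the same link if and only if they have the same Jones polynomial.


same link: yes
V(D1) = -x^-4 + x^-3 + x^-1  [12 crossings, <D> = A^-8 + 1 - A^4, w = -4]
V(D2) = -x^-4 + x^-3 + x^-1  [14 crossings, <D> = A^-2 + A^6 - A^10, w = -2]
insight: all 2 diagrams share one V(x), hence one class


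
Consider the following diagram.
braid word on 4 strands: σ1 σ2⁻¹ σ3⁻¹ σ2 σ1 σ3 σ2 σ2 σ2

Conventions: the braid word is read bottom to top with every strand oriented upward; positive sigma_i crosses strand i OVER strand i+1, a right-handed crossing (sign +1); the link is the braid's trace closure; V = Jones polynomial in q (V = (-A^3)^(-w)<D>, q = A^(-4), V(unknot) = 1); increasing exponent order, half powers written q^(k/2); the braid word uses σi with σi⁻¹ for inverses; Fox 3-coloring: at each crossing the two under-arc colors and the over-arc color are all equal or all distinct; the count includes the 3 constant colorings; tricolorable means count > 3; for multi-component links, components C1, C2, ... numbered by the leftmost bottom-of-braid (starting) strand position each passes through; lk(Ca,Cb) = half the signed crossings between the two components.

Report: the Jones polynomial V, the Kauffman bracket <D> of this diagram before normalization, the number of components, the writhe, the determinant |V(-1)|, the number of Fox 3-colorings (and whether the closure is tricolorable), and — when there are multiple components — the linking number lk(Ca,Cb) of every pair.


V(q) = q - q^2 + 2q^3 - q^4 + q^5 - q^6
bracket: A^-9 - A^-5 + A^-1 - 2A^3 + A^7 - A^11, w = +5
1 component, writhe +5, over 9 crossings
det 7, colorings 3 of 3^9 — not tricolorable
observation: V spans 5 powers of q: at least 5 crossings in any diagram


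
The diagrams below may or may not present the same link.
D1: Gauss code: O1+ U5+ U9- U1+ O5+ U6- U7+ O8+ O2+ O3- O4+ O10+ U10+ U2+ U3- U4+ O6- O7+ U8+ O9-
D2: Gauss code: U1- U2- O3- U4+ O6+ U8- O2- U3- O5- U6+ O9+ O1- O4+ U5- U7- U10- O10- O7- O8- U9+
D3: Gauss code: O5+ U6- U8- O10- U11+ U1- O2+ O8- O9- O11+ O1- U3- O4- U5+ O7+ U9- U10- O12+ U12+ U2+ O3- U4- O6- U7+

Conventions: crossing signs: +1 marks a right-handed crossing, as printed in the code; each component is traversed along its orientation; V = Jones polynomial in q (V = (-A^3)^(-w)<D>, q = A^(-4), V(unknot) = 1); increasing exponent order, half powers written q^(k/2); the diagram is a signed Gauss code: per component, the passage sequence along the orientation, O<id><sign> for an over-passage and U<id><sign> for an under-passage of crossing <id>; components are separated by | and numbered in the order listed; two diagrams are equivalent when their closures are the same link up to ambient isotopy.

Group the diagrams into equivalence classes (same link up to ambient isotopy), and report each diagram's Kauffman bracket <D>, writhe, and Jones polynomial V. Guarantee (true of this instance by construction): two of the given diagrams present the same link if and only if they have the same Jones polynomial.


equivalence classes: {D1} | {D2, D3}
D1 (bracket A^12; 10 crossings at w = +4): V = 1
V(D2) = q^-5 - 2q^-4 + 2q^-3 - 2q^-2 + 2q^-1 - 1 + q  [10 crossings, <D> = A^-16 - A^-12 + 2A^-8 - 2A^-4 + 2 - 2A^4 + A^8, w = -4]
D3 (bracket A^-10 - A^-6 + 2A^-2 - 2A^2 + 2A^6 - 2A^10 + A^14; 12 crossings at w = -2): V = q^-5 - 2q^-4 + 2q^-3 - 2q^-2 + 2q^-1 - 1 + q
key observation: 2 classes among 3 diagrams; unequal V(q) rules out equality


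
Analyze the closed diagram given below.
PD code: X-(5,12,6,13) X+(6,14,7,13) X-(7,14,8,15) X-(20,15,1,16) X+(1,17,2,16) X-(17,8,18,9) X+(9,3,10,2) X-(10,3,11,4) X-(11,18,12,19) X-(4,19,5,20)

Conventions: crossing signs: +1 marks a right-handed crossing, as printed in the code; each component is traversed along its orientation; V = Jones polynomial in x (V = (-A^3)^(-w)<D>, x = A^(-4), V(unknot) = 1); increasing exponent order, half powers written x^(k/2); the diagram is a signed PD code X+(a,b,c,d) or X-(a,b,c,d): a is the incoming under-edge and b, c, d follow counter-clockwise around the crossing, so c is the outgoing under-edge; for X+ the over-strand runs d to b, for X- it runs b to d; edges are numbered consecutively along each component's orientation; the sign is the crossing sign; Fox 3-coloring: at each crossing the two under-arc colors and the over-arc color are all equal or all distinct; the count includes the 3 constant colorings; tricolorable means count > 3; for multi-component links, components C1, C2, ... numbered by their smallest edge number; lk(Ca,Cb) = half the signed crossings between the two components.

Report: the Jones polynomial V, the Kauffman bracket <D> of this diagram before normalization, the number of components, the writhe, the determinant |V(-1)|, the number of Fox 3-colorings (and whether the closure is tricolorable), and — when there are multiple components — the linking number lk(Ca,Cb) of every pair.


Jones polynomial: V(x) = -x^-4 + x^-3 + x^-1
<D> = A^-8 + 1 - A^4; writhe -4
components 1, writhe -4 (10 crossings)
3-colorings: 9 of 3^10, det 3 — tricolorable
note: the span of V is 3, forcing >= 3 crossings in any diagram


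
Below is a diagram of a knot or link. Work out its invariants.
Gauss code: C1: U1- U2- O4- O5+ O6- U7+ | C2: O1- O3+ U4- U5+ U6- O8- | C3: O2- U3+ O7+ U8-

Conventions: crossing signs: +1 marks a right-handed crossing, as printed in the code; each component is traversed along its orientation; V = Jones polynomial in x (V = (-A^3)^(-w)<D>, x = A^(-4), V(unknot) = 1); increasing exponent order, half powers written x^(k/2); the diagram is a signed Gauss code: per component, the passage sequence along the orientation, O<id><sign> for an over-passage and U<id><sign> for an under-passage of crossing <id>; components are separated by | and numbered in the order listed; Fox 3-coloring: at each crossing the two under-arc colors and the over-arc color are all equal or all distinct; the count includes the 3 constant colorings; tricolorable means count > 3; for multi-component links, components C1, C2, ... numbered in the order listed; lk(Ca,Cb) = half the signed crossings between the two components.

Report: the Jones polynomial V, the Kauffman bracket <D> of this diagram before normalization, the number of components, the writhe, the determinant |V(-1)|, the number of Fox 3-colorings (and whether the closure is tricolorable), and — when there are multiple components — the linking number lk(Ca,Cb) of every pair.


V = x^-3 + x^-2 + x^-1 + 1
<D> = A^-6 + A^-2 + A^2 + A^6 (w = -2)
3 components over 8 crossings, w = -2
lk(C1,C2): -1
lk(C1,C3) = 0
linking number lk(C2,C3) = 0
9 Fox colorings among 3^8, |V(-1)| = 0: tricolorable
why: the span of V is 3, within the link bound 8 + 3 - 1


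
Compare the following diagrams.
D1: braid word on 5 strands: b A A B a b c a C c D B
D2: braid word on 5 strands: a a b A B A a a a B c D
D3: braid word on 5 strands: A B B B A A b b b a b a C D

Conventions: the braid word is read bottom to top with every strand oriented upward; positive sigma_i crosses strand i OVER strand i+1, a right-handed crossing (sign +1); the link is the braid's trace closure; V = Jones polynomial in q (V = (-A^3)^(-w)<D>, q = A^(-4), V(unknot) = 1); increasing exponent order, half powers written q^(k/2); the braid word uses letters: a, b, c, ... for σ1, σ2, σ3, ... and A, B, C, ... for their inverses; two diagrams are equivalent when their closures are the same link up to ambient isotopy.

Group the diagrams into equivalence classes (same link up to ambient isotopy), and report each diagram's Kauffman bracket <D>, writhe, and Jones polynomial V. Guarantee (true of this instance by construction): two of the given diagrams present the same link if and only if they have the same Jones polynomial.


grouping into links: {D1} | {D2} | {D3}
V(D1) = 1  (w 0, c 12, <D> = 1)
V(D2) = q^-1 - 1 + 2q - 2q^2 + 2q^3 - 2q^4 + q^5  (w +2, c 12, <D> = A^-14 - 2A^-10 + 2A^-6 - 2A^-2 + 2A^2 - A^6 + A^10)
D3 (bracket -A^-18 + 2A^-14 - 2A^-10 + 3A^-6 - 2A^-2 + 2A^2 - A^6; 14 crossings at w = -2): V = -q^-3 + 2q^-2 - 2q^-1 + 3 - 2q + 2q^2 - q^3
why: 3 classes among 3 diagrams; unequal V(q) rules out equality


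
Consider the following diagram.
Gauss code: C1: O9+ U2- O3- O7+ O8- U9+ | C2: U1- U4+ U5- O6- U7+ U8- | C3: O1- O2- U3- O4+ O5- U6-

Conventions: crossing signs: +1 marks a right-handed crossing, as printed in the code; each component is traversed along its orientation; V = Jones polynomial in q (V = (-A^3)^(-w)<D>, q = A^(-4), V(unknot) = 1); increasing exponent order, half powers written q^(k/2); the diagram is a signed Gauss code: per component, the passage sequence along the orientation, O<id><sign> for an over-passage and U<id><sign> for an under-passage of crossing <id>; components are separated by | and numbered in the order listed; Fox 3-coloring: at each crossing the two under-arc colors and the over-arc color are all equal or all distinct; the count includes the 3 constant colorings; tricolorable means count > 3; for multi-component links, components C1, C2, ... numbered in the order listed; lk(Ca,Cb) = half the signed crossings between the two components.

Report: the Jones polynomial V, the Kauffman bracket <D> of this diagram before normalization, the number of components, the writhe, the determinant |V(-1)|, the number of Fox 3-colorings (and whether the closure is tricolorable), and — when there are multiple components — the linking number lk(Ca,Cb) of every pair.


V(q) = q^-5 + 2q^-3 + q^-1
bracket: -A^-5 - 2A^3 - A^11, w = -3
3 components, writhe -3, over 9 crossings
lk(C1,C2) = 0
linking number lk(C1,C3) = -1
lk(C2,C3): -1
det 4, colorings 3 of 3^9 — not tricolorable
observation: the span of V is 4, within the link bound 9 + 3 - 1


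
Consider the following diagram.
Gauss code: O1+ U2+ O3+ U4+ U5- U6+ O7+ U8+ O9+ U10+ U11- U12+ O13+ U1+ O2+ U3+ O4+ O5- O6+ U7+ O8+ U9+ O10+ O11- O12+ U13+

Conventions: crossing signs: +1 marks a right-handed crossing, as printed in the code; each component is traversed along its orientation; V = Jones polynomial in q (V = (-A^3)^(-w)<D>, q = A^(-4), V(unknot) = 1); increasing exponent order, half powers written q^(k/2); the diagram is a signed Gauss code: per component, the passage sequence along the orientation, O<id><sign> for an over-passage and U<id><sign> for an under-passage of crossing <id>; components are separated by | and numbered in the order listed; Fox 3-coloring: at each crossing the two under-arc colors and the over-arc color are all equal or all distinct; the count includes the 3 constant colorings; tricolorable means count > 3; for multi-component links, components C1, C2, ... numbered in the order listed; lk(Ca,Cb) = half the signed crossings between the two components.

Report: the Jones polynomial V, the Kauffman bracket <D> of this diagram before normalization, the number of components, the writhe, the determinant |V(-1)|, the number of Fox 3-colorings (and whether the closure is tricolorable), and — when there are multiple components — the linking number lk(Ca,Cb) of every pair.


Jones polynomial: V(q) = q^4 + q^6 - q^7 + q^8 - q^9 + q^10 - q^11 + q^12 - q^13
<D> = A^-25 - A^-21 + A^-17 - A^-13 + A^-9 - A^-5 + A^-1 - A^3 - A^11; writhe +9
components 1, writhe +9 (13 crossings)
3-colorings: 9 of 3^13, det 9 — tricolorable
note: w = +9 (over 13 crossings) is diagram-only; (-A^3)^(-9) removes it from V


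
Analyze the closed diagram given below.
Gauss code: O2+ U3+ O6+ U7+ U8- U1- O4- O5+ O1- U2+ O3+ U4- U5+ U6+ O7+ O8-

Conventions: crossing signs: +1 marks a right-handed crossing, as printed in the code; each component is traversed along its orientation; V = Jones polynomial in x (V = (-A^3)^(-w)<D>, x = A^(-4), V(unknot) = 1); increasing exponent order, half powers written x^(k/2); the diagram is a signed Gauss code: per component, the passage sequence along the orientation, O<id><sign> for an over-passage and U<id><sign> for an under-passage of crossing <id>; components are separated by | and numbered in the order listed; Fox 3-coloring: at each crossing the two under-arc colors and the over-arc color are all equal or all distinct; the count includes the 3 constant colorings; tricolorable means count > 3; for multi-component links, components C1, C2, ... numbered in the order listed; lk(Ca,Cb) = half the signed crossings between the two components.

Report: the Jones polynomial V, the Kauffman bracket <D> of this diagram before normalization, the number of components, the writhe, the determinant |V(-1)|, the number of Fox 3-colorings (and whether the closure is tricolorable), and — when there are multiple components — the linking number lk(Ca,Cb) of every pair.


Jones polynomial: V(x) = x + x^3 - x^4
<D> = -A^-10 + A^-6 + A^2; writhe +2
components 1, writhe +2 (8 crossings)
3-colorings: 9 of 3^8, det 3 — tricolorable
note: w = +2 (over 8 crossings) is diagram-only; (-A^3)^(-2) removes it from V


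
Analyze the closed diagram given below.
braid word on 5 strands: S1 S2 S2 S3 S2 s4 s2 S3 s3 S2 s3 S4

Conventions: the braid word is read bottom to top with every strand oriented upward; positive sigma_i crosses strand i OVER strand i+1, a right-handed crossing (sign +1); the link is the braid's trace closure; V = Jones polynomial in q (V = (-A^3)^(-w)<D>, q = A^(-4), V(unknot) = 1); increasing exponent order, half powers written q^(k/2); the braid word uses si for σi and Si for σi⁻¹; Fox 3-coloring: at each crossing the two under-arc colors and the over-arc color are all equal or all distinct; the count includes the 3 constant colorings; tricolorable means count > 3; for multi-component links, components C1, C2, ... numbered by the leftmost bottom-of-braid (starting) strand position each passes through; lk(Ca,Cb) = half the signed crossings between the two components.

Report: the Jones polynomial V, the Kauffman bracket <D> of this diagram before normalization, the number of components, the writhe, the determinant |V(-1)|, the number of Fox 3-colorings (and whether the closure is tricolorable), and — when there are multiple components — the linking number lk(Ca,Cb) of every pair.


V = -q^-4 + q^-3 + q^-1
<D> = A^-8 + 1 - A^4 (w = -4)
1 component over 12 crossings, w = -4
9 Fox colorings among 3^12, |V(-1)| = 3: tricolorable
why: V spans 3 powers of q: at least 3 crossings in any diagram


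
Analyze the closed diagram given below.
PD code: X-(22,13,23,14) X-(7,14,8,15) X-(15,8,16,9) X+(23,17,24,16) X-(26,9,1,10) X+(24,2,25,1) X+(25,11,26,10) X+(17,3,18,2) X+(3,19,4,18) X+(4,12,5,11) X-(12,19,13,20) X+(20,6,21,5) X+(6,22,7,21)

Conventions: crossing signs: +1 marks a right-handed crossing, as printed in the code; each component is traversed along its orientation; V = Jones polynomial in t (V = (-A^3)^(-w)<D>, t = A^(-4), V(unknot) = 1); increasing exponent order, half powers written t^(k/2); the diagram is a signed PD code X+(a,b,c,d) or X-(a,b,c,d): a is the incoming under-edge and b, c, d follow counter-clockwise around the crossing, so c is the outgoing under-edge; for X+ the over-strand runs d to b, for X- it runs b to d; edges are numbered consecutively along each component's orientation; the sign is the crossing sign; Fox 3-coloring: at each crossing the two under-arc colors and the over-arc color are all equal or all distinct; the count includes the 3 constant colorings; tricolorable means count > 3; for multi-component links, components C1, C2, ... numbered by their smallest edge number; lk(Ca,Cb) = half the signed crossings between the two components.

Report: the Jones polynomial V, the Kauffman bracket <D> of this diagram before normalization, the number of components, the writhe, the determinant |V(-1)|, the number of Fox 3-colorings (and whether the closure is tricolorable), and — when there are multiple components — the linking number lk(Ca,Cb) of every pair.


V = -t^-2 + 2t^-1 - 3 + 5t - 4t^2 + 5t^3 - 4t^4 + 2t^5 - t^6
<D> = A^-15 - 2A^-11 + 4A^-7 - 5A^-3 + 4A - 5A^5 + 3A^9 - 2A^13 + A^17 (w = +3)
1 component over 13 crossings, w = +3
9 Fox colorings among 3^13, |V(-1)| = 27: tricolorable
why: det 27 = |V(-1)|; divisible by 3, so tricolorable


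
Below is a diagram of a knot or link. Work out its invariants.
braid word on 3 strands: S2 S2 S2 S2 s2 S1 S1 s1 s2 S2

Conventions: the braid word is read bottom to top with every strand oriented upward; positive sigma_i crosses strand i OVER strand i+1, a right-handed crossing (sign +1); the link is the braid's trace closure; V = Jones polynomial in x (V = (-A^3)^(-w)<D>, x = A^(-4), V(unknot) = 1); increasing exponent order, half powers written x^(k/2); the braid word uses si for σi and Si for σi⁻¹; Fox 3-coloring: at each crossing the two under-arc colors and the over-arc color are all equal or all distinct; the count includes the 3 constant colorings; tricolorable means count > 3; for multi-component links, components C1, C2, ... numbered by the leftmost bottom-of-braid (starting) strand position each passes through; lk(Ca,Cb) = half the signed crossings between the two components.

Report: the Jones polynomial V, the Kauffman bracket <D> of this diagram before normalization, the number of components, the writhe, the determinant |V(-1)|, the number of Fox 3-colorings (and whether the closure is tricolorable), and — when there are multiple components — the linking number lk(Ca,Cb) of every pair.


V = -x^-4 + x^-3 + x^-1
<D> = A^-8 + 1 - A^4 (w = -4)
1 component over 10 crossings, w = -4
9 Fox colorings among 3^10, |V(-1)| = 3: tricolorable
why: V spans 3 powers of x: at least 3 crossings in any diagram


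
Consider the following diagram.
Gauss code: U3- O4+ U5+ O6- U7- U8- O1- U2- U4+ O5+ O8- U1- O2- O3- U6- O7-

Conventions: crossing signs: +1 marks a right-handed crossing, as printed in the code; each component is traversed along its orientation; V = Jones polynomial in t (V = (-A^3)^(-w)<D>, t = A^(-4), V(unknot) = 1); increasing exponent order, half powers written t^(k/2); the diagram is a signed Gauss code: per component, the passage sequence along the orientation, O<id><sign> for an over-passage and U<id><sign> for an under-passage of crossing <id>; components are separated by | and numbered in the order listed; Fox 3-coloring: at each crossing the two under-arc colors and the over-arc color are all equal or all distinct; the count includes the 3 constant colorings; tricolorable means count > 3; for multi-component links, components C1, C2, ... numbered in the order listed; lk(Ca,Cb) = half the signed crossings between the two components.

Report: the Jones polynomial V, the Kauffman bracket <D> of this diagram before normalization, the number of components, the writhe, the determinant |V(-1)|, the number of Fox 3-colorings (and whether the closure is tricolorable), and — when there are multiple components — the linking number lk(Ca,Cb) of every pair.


Jones polynomial: V(t) = t^-7 - 2t^-6 + 2t^-5 - 3t^-4 + 3t^-3 - 2t^-2 + 2t^-1
<D> = 2A^-8 - 2A^-4 + 3 - 3A^4 + 2A^8 - 2A^12 + A^16; writhe -4
components 1, writhe -4 (8 crossings)
3-colorings: 9 of 3^8, det 15 — tricolorable
note: the span of V is 6, forcing >= 6 crossings in any diagram


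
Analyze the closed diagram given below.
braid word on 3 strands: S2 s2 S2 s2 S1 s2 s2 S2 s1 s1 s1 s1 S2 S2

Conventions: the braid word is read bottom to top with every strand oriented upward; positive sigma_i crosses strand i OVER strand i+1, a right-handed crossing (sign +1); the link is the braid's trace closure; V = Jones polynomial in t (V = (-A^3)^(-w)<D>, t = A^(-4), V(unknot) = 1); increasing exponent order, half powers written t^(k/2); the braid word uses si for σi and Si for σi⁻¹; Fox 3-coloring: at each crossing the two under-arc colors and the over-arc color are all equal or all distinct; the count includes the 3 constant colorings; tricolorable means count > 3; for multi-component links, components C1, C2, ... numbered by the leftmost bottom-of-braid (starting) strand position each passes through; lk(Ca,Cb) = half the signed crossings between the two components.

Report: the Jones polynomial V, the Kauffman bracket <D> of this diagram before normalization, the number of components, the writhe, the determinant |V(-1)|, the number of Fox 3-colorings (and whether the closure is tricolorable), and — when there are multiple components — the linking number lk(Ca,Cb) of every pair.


Jones polynomial: V(t) = t^-1 - 1 + 2t - 2t^2 + 2t^3 - 2t^4 + t^5
<D> = A^-14 - 2A^-10 + 2A^-6 - 2A^-2 + 2A^2 - A^6 + A^10; writhe +2
components 1, writhe +2 (14 crossings)
3-colorings: 3 of 3^14, det 11 — not tricolorable
note: w = +2 shifts under R1 moves; the (-A^3)^(-2) factor cancels that in V


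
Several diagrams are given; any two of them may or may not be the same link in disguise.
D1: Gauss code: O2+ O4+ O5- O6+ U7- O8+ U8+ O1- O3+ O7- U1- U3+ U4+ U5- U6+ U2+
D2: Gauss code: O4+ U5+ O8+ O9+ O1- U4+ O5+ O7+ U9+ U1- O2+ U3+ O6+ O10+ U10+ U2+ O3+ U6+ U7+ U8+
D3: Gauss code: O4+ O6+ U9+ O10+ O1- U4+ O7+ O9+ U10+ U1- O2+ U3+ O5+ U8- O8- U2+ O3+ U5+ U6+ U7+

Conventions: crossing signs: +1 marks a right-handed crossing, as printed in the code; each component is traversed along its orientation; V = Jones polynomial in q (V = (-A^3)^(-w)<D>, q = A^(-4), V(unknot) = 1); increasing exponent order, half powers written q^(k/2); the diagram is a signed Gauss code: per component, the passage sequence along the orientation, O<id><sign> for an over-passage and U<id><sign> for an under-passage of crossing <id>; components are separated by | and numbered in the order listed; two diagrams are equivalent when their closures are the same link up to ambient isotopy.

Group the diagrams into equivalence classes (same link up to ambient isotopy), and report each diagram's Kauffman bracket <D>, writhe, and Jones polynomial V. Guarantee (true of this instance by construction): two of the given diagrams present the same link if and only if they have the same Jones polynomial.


classes: {D1} | {D2, D3}
V(D1) = 1  [8 crossings, <D> = A^6, w = +2]
D2 (bracket A^-8 - 2A^-4 + 1 - 2A^4 + 2A^8 + A^16; 10 crossings at w = +8): V = q^2 + 2q^4 - 2q^5 + q^6 - 2q^7 + q^8
V(D3) = q^2 + 2q^4 - 2q^5 + q^6 - 2q^7 + q^8  (w +6, c 10, <D> = A^-14 - 2A^-10 + A^-6 - 2A^-2 + 2A^2 + A^10)
insight: 2 values of V(q) split the 3 diagrams
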